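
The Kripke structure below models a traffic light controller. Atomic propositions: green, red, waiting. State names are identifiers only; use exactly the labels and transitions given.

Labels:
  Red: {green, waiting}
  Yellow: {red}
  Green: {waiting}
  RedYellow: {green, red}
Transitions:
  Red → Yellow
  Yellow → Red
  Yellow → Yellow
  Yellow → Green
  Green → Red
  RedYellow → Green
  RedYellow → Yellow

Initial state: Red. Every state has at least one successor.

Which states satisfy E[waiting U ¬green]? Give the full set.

States satisfying waiting: {Red, Green}.
States satisfying ¬green: {Yellow, Green}.
States satisfying E[waiting U ¬green]: {Red, Yellow, Green}.

{Red, Yellow, Green}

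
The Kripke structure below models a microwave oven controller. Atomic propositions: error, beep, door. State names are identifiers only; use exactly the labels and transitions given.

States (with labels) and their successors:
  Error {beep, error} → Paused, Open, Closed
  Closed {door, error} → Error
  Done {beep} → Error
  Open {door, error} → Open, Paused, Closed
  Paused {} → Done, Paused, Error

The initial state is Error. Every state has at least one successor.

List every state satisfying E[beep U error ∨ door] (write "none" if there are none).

{Error, Closed, Done, Open}

States satisfying beep: {Error, Done}.
States satisfying error ∨ door: {Error, Closed, Open}.
States satisfying E[beep U error ∨ door]: {Error, Closed, Done, Open}.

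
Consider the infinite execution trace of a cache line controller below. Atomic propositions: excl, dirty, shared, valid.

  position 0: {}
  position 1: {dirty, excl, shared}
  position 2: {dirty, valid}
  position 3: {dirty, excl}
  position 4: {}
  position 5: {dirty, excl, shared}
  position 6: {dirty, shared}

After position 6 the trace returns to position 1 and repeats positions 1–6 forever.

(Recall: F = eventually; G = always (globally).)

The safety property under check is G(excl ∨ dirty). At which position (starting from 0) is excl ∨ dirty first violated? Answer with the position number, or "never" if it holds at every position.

At position 0 the labels are {}, so excl ∨ dirty is false there. This is the first violation.

0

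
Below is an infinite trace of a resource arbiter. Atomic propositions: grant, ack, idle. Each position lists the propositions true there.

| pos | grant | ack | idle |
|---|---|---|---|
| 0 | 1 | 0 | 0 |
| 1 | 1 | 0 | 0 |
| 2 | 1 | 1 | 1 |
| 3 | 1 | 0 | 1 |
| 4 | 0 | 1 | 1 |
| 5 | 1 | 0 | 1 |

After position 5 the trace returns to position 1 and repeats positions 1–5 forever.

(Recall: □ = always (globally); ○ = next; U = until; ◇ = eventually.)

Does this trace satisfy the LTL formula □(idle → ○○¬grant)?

idle → ○○¬grant must hold at every position from 0 onward. It fails at position 3, so □(idle → ○○¬grant) is false.
Positions where idle holds: 2, 3, 4, 5.
Check ○○¬grant at each: 2→ok, 3→fails, 4→fails, 5→fails.

Does not hold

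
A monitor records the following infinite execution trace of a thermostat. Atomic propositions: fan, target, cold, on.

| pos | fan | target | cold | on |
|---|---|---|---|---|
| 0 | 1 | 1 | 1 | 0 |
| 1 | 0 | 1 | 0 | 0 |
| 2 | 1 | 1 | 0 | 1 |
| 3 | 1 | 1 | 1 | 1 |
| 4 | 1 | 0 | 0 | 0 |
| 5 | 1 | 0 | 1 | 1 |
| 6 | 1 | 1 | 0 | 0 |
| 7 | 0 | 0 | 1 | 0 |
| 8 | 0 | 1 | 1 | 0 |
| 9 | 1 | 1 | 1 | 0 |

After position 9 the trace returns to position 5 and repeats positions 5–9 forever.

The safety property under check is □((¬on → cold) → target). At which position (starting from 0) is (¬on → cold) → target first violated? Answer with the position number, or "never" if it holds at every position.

Check (¬on → cold) → target at each position in order: 0 ✓, 1 ✓, 2 ✓, 3 ✓, 4 ✓.
At position 5 the labels are {cold, fan, on}, so (¬on → cold) → target is false there. This is the first violation.

5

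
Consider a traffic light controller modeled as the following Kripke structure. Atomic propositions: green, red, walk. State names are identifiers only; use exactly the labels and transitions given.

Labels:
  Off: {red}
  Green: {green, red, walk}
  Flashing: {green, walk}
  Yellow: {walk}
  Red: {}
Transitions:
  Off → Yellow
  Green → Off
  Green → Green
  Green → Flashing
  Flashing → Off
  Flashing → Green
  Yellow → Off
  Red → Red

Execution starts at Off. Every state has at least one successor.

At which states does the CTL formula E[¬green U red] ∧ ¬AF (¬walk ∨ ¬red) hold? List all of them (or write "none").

States satisfying ¬green: {Off, Yellow, Red}.
States satisfying red: {Off, Green}.
States satisfying E[¬green U red]: {Off, Green, Yellow}.
States satisfying ¬walk ∨ ¬red: {Off, Flashing, Yellow, Red}.
States satisfying AF (¬walk ∨ ¬red): {Off, Flashing, Yellow, Red}.
States satisfying ¬AF (¬walk ∨ ¬red): {Green}.
States satisfying E[¬green U red] ∧ ¬AF (¬walk ∨ ¬red): {Green}.

{Green}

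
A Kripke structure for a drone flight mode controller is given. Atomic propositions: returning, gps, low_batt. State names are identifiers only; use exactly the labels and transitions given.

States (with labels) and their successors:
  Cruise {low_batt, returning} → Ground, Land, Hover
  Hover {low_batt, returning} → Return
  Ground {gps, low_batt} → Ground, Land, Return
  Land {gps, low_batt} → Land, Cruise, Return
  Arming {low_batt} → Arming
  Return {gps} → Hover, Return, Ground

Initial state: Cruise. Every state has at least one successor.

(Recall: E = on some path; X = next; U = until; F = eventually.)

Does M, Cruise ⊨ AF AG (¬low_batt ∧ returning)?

No

States satisfying AG (¬low_batt ∧ returning): ∅.
States satisfying AF AG (¬low_batt ∧ returning): ∅.
There is a path from Cruise along which AG (¬low_batt ∧ returning) never holds.
Cruise ∉ Sat(AF AG (¬low_batt ∧ returning)).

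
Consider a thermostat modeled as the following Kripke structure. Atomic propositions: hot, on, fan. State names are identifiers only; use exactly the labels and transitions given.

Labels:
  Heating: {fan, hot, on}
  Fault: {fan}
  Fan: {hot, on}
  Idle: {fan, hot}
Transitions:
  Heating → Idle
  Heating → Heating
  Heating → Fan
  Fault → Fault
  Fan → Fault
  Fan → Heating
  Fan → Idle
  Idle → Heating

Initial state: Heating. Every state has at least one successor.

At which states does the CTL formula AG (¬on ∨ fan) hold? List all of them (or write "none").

States satisfying ¬on ∨ fan: {Heating, Fault, Idle}.
States satisfying AG (¬on ∨ fan): {Fault}.

{Fault}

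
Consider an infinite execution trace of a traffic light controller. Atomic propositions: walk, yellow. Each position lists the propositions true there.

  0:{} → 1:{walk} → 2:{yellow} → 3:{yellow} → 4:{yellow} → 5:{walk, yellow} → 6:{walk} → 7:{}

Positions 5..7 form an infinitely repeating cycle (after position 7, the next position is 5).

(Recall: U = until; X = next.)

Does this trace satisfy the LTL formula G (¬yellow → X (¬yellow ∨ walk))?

Violated

¬yellow → X (¬yellow ∨ walk) must hold at every position from 0 onward. It fails at position 1, so G (¬yellow → X (¬yellow ∨ walk)) is false.
Positions where ¬yellow holds: 0, 1, 6, 7.
Check X (¬yellow ∨ walk) at each: 0→ok, 1→fails, 6→ok, 7→ok.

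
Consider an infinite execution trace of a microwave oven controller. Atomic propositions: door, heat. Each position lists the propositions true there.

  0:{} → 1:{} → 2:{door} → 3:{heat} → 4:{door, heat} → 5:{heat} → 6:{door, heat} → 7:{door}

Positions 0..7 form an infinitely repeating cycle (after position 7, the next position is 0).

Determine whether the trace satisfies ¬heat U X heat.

Walking from position 0: X heat first holds at position 2, and ¬heat holds at every earlier position along the way, so ¬heat U X heat holds.

Holds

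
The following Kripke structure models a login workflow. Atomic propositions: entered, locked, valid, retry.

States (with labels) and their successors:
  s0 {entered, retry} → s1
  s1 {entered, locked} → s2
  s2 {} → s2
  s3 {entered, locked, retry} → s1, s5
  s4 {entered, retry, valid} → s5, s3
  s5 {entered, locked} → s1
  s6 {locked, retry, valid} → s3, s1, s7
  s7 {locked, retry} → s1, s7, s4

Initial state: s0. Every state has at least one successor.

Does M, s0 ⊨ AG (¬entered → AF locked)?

States satisfying ¬entered → AF locked: {s0, s1, s3, s4, s5, s6, s7}.
States satisfying AG (¬entered → AF locked): ∅.
s2 is reachable from s0 and violates ¬entered → AF locked, so AG fails at s0.
s0 ∉ Sat(AG (¬entered → AF locked)).

Does not hold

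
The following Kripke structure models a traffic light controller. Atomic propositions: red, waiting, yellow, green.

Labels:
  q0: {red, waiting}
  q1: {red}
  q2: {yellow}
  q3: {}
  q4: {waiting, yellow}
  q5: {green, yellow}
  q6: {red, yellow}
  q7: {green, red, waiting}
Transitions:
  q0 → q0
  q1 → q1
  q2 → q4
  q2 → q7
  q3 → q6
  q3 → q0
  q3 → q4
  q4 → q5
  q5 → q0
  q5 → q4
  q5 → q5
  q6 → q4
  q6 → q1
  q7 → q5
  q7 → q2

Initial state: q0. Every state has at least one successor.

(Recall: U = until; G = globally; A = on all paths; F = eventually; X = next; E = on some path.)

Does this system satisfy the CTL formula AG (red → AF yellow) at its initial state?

Does not hold

States satisfying red → AF yellow: {q2, q3, q4, q5, q6, q7}.
States satisfying AG (red → AF yellow): ∅.
q0 is reachable from q0 and violates red → AF yellow, so AG fails at q0.
q0 ∉ Sat(AG (red → AF yellow)).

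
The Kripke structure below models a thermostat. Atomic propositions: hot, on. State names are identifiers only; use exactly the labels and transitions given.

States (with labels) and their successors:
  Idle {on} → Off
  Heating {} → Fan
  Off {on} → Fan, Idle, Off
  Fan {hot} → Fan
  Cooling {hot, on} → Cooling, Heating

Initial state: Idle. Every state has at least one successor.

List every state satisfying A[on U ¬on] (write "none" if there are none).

States satisfying on: {Idle, Off, Cooling}.
States satisfying ¬on: {Heating, Fan}.
States satisfying A[on U ¬on]: {Heating, Fan}.

{Heating, Fan}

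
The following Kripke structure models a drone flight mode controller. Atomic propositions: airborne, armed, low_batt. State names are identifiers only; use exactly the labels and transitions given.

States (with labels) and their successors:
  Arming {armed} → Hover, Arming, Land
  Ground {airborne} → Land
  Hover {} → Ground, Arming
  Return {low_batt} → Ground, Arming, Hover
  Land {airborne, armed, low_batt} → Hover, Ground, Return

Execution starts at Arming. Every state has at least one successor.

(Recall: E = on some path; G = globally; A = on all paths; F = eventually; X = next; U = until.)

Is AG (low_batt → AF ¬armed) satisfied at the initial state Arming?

States satisfying low_batt → AF ¬armed: {Arming, Ground, Hover, Return, Land}.
States satisfying AG (low_batt → AF ¬armed): {Arming, Ground, Hover, Return, Land}.
Every state reachable from Arming satisfies low_batt → AF ¬armed.
Arming ∈ Sat(AG (low_batt → AF ¬armed)).

Holds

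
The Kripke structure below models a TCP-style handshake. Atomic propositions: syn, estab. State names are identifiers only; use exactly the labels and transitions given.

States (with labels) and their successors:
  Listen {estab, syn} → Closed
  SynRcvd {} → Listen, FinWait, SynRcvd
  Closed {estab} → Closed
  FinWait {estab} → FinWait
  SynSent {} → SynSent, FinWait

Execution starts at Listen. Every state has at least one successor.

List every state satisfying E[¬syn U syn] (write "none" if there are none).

{Listen, SynRcvd}

States satisfying ¬syn: {SynRcvd, Closed, FinWait, SynSent}.
States satisfying syn: {Listen}.
States satisfying E[¬syn U syn]: {Listen, SynRcvd}.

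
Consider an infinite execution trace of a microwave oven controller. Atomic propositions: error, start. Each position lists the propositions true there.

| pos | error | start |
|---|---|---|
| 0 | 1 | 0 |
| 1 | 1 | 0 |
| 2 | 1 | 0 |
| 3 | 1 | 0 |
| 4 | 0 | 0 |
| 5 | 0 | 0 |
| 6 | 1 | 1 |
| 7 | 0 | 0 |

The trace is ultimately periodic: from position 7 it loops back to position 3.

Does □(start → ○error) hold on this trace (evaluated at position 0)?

start → ○error must hold at every position from 0 onward. It fails at position 6, so □(start → ○error) is false.
Positions where start holds: 6.
Check ○error at each: 6→fails.

Violated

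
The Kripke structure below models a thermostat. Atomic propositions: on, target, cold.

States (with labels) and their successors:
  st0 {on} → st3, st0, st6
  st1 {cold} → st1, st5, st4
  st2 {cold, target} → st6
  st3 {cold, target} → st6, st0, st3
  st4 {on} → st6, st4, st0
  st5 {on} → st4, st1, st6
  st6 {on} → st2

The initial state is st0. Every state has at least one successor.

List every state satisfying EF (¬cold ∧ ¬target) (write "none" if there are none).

{st0, st1, st2, st3, st4, st5, st6}

States satisfying ¬cold ∧ ¬target: {st0, st4, st5, st6}.
States satisfying EF (¬cold ∧ ¬target): {st0, st1, st2, st3, st4, st5, st6}.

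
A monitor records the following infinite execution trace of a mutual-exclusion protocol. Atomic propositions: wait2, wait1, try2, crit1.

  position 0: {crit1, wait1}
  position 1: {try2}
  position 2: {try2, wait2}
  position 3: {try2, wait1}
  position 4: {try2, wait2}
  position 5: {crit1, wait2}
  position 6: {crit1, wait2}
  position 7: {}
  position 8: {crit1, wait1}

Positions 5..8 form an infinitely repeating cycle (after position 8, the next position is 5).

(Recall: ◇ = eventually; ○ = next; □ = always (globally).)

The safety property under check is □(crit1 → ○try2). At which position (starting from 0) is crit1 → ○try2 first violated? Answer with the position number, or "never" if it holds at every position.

Check crit1 → ○try2 at each position in order: 0 ✓, 1 ✓, 2 ✓, 3 ✓, 4 ✓.
At position 5 the labels are {crit1, wait2} and the next position 6 has {crit1, wait2}, so crit1 → ○try2 is false there. This is the first violation.

5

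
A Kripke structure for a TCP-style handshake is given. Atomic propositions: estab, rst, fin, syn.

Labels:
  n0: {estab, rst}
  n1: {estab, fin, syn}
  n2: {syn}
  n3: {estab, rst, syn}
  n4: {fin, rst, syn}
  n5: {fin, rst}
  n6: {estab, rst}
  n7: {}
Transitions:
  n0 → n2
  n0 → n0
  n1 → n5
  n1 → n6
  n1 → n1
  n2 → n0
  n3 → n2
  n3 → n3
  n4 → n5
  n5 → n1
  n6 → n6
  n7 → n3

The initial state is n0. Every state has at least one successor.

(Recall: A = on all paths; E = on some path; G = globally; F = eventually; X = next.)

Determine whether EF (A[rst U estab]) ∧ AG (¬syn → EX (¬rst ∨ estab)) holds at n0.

States satisfying A[rst U estab]: {n0, n1, n3, n4, n5, n6}.
States satisfying EF (A[rst U estab]): {n0, n1, n2, n3, n4, n5, n6, n7}.
States satisfying ¬syn → EX (¬rst ∨ estab): {n0, n1, n2, n3, n4, n5, n6, n7}.
States satisfying AG (¬syn → EX (¬rst ∨ estab)): {n0, n1, n2, n3, n4, n5, n6, n7}.
States satisfying EF (A[rst U estab]) ∧ AG (¬syn → EX (¬rst ∨ estab)): {n0, n1, n2, n3, n4, n5, n6, n7}.
n0 ∈ Sat(EF (A[rst U estab]) ∧ AG (¬syn → EX (¬rst ∨ estab))).

Yes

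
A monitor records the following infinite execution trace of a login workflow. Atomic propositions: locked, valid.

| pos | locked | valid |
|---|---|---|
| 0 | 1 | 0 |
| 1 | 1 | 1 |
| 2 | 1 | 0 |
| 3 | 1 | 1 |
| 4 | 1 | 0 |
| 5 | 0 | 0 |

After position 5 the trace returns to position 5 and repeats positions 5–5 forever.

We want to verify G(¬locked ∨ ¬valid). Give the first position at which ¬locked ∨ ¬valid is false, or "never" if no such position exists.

1

Check ¬locked ∨ ¬valid at each position in order: 0 ✓.
At position 1 the labels are {locked, valid}, so ¬locked ∨ ¬valid is false there. This is the first violation.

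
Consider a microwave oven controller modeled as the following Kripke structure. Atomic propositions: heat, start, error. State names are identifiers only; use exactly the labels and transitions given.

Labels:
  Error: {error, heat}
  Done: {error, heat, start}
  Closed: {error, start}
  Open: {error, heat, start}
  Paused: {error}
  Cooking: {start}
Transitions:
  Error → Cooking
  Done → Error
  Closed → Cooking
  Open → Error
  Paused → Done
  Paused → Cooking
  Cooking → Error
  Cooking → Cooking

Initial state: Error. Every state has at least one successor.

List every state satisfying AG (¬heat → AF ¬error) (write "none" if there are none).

States satisfying ¬heat → AF ¬error: {Error, Done, Closed, Open, Paused, Cooking}.
States satisfying AG (¬heat → AF ¬error): {Error, Done, Closed, Open, Paused, Cooking}.

{Error, Done, Closed, Open, Paused, Cooking}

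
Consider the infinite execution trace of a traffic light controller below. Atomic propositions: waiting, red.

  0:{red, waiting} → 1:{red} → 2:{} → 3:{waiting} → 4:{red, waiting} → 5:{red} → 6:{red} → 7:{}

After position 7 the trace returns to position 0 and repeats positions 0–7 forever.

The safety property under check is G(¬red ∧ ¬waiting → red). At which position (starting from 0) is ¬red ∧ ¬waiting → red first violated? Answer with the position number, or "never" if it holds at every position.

Check ¬red ∧ ¬waiting → red at each position in order: 0 ✓, 1 ✓.
At position 2 the labels are {}, so ¬red ∧ ¬waiting → red is false there. This is the first violation.

2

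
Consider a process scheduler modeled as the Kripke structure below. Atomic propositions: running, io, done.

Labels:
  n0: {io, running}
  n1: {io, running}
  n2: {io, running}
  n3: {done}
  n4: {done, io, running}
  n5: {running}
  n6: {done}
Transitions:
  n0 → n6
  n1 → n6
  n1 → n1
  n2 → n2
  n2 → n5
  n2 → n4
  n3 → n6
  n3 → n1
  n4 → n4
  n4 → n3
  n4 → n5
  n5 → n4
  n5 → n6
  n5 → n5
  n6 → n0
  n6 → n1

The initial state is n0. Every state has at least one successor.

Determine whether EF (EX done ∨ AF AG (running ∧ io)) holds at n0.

Holds

States satisfying EX done ∨ AF AG (running ∧ io): {n0, n1, n2, n3, n4, n5}.
States satisfying EF (EX done ∨ AF AG (running ∧ io)): {n0, n1, n2, n3, n4, n5, n6}.
Some path from n0 reaches a state where EX done ∨ AF AG (running ∧ io) holds.
n0 ∈ Sat(EF (EX done ∨ AF AG (running ∧ io))).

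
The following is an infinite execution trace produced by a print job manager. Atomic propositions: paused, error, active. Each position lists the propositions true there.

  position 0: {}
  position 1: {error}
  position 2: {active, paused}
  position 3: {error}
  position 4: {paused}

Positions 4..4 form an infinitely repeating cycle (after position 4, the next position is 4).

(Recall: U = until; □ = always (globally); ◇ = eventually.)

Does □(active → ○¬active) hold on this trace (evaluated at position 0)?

Yes

active → ○¬active holds at every position 0..4, and those are all positions ever visited, so □(active → ○¬active) holds.
Positions where active holds: 2.
Check ○¬active at each: 2→ok.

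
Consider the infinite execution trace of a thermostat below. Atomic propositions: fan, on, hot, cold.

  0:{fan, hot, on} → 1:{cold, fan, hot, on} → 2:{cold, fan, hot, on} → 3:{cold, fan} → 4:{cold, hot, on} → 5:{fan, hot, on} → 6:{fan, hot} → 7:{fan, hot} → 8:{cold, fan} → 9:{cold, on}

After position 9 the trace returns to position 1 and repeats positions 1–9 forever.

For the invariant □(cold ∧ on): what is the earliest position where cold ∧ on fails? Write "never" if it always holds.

0

At position 0 the labels are {fan, hot, on}, so cold ∧ on is false there. This is the first violation.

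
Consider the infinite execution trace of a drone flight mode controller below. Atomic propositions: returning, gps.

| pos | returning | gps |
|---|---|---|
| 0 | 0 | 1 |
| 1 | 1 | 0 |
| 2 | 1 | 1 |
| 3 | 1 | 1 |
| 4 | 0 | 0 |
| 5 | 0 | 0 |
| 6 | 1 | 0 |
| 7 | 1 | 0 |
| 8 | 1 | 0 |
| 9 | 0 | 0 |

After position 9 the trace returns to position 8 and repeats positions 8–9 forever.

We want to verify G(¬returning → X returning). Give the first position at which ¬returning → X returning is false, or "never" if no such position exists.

4

Check ¬returning → X returning at each position in order: 0 ✓, 1 ✓, 2 ✓, 3 ✓.
At position 4 the labels are {} and the next position 5 has {}, so ¬returning → X returning is false there. This is the first violation.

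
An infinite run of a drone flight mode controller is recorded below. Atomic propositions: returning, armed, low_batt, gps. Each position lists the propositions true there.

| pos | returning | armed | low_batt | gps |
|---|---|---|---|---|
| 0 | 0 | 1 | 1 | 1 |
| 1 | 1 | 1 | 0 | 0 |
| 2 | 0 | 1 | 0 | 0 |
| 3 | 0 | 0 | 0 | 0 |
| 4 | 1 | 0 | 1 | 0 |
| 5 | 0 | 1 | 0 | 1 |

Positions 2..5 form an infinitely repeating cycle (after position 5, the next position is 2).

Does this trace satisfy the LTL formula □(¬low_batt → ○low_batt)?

¬low_batt → ○low_batt must hold at every position from 0 onward. It fails at position 1, so □(¬low_batt → ○low_batt) is false.
Positions where ¬low_batt holds: 1, 2, 3, 5.
Check ○low_batt at each: 1→fails, 2→fails, 3→ok, 5→fails.

Does not hold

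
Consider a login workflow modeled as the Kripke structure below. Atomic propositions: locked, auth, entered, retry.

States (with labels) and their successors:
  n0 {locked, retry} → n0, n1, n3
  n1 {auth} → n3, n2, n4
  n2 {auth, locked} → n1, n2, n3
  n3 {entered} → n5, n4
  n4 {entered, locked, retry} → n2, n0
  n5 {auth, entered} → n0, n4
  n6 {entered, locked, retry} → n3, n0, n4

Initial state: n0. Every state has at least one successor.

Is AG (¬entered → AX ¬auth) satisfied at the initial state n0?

States satisfying ¬entered → AX ¬auth: {n3, n4, n5, n6}.
States satisfying AG (¬entered → AX ¬auth): ∅.
n0 is reachable from n0 and violates ¬entered → AX ¬auth, so AG fails at n0.
n0 ∉ Sat(AG (¬entered → AX ¬auth)).

Violated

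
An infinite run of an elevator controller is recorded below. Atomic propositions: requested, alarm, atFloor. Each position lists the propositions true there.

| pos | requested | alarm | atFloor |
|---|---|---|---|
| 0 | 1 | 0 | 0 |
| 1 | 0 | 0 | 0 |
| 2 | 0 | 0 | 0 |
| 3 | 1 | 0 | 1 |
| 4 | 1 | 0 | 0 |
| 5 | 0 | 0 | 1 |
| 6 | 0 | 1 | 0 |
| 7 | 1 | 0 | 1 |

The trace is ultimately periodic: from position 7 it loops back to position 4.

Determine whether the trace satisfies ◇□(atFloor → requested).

No

□(atFloor → requested) is false at every position 0..7, so it never becomes true and ◇□(atFloor → requested) fails.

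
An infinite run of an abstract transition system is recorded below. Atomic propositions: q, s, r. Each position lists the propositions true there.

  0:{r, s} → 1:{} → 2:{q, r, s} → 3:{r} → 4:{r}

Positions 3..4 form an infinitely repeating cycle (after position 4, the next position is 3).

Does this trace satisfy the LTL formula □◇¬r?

◇¬r must hold at every position from 0 onward. It fails at position 2, so □◇¬r is false.

No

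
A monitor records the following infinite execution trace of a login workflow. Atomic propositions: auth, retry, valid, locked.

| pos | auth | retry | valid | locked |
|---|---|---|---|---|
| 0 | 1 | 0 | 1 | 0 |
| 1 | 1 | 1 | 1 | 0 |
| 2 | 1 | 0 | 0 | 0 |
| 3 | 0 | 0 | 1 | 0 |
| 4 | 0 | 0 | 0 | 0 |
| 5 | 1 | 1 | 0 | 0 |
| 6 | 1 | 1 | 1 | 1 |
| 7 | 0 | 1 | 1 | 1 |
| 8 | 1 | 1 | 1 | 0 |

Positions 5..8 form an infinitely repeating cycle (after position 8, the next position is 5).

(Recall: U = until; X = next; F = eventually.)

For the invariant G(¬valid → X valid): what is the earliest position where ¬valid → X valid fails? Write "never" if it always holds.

Check ¬valid → X valid at each position in order: 0 ✓, 1 ✓, 2 ✓, 3 ✓.
At position 4 the labels are {} and the next position 5 has {auth, retry}, so ¬valid → X valid is false there. This is the first violation.

4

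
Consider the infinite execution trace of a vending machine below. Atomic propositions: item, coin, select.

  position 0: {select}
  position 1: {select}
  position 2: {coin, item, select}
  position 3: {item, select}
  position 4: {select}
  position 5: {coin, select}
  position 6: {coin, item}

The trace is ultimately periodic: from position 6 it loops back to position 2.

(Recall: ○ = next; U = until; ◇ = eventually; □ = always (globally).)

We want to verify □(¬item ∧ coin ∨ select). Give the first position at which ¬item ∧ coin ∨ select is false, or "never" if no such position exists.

Check ¬item ∧ coin ∨ select at each position in order: 0 ✓, 1 ✓, 2 ✓, 3 ✓, 4 ✓, 5 ✓.
At position 6 the labels are {coin, item}, so ¬item ∧ coin ∨ select is false there. This is the first violation.

6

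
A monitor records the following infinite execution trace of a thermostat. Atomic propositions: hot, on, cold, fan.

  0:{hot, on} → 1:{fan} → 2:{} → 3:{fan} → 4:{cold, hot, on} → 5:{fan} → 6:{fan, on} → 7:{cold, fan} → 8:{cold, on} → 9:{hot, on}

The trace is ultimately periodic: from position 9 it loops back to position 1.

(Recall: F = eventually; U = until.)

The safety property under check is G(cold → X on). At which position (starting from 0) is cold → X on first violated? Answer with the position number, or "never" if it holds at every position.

Check cold → X on at each position in order: 0 ✓, 1 ✓, 2 ✓, 3 ✓.
At position 4 the labels are {cold, hot, on} and the next position 5 has {fan}, so cold → X on is false there. This is the first violation.

4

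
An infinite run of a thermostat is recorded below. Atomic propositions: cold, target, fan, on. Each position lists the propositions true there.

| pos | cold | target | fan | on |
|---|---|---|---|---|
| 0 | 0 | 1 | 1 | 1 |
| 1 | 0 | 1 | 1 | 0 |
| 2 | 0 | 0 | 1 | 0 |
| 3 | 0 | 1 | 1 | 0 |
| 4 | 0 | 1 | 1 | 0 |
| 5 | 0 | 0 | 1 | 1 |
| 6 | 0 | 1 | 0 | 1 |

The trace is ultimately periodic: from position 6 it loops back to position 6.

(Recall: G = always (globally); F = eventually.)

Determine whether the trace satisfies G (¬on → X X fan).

Does not hold

¬on → X X fan must hold at every position from 0 onward. It fails at position 4, so G (¬on → X X fan) is false.
Positions where ¬on holds: 1, 2, 3, 4.
Check X X fan at each: 1→ok, 2→ok, 3→ok, 4→fails.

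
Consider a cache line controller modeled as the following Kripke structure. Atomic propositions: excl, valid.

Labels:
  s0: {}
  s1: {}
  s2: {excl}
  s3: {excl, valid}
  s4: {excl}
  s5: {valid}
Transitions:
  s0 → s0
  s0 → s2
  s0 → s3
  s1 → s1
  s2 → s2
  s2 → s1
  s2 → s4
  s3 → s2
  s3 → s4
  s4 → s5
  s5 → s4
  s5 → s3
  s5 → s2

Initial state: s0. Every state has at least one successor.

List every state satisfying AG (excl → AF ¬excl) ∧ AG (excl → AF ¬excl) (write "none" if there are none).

{s1}

States satisfying excl → AF ¬excl: {s0, s1, s4, s5}.
States satisfying AG (excl → AF ¬excl): {s1}.
States satisfying AG (excl → AF ¬excl) ∧ AG (excl → AF ¬excl): {s1}.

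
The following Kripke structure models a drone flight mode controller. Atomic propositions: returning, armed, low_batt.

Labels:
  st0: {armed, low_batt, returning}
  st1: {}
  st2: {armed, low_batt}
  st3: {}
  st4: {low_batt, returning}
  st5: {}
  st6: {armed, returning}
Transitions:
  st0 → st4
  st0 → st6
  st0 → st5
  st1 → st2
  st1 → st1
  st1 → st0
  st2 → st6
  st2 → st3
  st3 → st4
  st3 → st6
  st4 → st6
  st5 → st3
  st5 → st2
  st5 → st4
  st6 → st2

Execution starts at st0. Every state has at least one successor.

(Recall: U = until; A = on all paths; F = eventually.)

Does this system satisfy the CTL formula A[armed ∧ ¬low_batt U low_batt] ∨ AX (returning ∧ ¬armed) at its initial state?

Yes

States satisfying armed ∧ ¬low_batt: {st6}.
States satisfying low_batt: {st0, st2, st4}.
States satisfying A[armed ∧ ¬low_batt U low_batt]: {st0, st2, st4, st6}.
States satisfying returning ∧ ¬armed: {st4}.
States satisfying AX (returning ∧ ¬armed): ∅.
States satisfying A[armed ∧ ¬low_batt U low_batt] ∨ AX (returning ∧ ¬armed): {st0, st2, st4, st6}.
st0 ∈ Sat(A[armed ∧ ¬low_batt U low_batt] ∨ AX (returning ∧ ¬armed)).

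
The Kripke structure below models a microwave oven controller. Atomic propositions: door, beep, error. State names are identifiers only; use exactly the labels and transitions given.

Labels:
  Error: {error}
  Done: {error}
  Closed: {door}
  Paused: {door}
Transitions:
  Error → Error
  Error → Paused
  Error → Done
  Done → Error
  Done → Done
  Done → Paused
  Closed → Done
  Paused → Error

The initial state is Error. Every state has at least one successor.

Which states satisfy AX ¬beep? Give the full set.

States satisfying ¬beep: {Error, Done, Closed, Paused}.
States satisfying AX ¬beep: {Error, Done, Closed, Paused}.

{Error, Done, Closed, Paused}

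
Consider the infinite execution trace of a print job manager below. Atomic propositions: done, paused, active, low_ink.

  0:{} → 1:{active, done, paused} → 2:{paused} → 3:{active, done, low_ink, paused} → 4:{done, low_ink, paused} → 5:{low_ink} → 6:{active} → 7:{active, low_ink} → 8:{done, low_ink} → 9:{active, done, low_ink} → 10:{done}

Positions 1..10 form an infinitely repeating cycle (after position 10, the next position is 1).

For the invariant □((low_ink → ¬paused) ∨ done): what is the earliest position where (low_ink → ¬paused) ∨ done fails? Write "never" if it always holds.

(low_ink → ¬paused) ∨ done holds at every position 0..10, and those are all the positions the trace ever visits, so the invariant □((low_ink → ¬paused) ∨ done) is never violated.

never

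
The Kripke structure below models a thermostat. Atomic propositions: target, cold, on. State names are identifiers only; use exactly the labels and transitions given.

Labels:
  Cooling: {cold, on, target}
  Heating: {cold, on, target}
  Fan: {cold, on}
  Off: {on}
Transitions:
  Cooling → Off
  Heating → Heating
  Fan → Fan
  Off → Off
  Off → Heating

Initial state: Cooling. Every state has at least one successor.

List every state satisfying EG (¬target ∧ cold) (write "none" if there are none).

States satisfying ¬target ∧ cold: {Fan}.
States satisfying EG (¬target ∧ cold): {Fan}.

{Fan}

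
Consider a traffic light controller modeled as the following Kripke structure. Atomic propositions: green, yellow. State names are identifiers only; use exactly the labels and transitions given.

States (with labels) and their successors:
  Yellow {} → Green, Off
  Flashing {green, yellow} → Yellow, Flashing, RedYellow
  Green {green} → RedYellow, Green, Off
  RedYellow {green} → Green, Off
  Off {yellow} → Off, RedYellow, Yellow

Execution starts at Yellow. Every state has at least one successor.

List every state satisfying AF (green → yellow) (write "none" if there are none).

States satisfying green → yellow: {Yellow, Flashing, Off}.
States satisfying AF (green → yellow): {Yellow, Flashing, Off}.

{Yellow, Flashing, Off}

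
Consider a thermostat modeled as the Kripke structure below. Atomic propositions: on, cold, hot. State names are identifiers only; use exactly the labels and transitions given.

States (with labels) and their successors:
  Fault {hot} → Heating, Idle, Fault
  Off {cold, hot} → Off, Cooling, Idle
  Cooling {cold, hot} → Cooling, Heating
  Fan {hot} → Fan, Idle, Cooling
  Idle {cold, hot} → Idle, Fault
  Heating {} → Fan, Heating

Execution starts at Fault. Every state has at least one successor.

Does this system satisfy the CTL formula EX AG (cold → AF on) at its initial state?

States satisfying AG (cold → AF on): ∅.
States satisfying EX AG (cold → AF on): ∅.
No suitable path/successor from Fault witnesses the formula.
Fault ∉ Sat(EX AG (cold → AF on)).

Violated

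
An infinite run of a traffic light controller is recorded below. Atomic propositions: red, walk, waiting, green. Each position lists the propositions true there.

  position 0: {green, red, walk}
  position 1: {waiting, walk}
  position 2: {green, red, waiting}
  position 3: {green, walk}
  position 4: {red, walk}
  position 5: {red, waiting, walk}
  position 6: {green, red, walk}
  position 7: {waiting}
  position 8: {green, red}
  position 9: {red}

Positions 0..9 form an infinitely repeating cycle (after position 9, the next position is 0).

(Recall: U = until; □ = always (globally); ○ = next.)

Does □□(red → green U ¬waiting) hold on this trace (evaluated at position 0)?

Does not hold

□(red → green U ¬waiting) must hold at every position from 0 onward. It fails at position 0, so □□(red → green U ¬waiting) is false.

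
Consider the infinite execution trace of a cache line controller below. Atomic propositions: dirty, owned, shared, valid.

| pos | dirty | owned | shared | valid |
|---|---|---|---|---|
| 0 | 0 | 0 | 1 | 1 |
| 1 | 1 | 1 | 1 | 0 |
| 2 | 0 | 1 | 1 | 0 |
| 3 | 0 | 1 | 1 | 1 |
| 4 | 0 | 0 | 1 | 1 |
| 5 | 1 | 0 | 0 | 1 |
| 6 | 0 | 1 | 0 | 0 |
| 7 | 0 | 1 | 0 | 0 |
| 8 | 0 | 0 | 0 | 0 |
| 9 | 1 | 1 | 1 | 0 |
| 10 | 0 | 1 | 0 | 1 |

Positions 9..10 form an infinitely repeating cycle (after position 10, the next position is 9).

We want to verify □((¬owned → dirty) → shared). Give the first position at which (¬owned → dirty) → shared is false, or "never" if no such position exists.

5

Check (¬owned → dirty) → shared at each position in order: 0 ✓, 1 ✓, 2 ✓, 3 ✓, 4 ✓.
At position 5 the labels are {dirty, valid}, so (¬owned → dirty) → shared is false there. This is the first violation.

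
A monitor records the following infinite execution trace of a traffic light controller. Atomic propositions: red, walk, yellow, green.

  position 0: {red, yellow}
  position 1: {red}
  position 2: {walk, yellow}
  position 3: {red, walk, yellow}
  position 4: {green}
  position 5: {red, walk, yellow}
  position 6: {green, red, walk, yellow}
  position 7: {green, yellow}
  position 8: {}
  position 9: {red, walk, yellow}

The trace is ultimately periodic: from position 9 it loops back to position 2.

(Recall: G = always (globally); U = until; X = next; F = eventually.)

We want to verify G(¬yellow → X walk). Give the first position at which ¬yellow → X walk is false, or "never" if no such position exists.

¬yellow → X walk holds at every position 0..9, and those are all the positions the trace ever visits, so the invariant G(¬yellow → X walk) is never violated.

never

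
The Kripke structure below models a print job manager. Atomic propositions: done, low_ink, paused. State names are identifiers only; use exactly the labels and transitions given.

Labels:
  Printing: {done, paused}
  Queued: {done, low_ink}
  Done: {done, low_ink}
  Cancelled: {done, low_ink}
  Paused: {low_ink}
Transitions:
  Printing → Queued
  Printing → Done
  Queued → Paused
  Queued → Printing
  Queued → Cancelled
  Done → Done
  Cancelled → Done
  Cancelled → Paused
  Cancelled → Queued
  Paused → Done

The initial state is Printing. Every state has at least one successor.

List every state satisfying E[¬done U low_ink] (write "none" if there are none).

{Queued, Done, Cancelled, Paused}

States satisfying ¬done: {Paused}.
States satisfying low_ink: {Queued, Done, Cancelled, Paused}.
States satisfying E[¬done U low_ink]: {Queued, Done, Cancelled, Paused}.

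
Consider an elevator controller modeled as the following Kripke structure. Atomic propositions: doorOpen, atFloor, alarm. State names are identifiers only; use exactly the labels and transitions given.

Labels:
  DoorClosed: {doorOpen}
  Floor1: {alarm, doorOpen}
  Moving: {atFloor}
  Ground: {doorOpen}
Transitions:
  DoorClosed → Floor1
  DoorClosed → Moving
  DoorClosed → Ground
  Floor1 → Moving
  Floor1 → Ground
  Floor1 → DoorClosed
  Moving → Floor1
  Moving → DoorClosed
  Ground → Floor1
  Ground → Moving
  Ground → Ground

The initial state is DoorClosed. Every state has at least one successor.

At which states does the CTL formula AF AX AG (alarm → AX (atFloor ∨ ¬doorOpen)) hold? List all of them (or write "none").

States satisfying AX AG (alarm → AX (atFloor ∨ ¬doorOpen)): ∅.
States satisfying AF AX AG (alarm → AX (atFloor ∨ ¬doorOpen)): ∅.

none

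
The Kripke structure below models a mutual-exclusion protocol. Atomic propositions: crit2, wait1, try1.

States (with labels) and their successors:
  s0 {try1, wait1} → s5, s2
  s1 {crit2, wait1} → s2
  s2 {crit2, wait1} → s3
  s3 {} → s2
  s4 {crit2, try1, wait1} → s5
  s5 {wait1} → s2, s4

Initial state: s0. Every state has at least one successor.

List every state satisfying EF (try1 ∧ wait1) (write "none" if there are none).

States satisfying try1 ∧ wait1: {s0, s4}.
States satisfying EF (try1 ∧ wait1): {s0, s4, s5}.

{s0, s4, s5}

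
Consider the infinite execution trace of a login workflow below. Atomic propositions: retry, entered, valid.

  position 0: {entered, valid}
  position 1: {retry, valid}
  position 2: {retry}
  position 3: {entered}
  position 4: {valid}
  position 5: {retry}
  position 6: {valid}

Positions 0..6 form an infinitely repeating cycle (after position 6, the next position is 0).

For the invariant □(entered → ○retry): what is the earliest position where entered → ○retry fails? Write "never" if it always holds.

Check entered → ○retry at each position in order: 0 ✓, 1 ✓, 2 ✓.
At position 3 the labels are {entered} and the next position 4 has {valid}, so entered → ○retry is false there. This is the first violation.

3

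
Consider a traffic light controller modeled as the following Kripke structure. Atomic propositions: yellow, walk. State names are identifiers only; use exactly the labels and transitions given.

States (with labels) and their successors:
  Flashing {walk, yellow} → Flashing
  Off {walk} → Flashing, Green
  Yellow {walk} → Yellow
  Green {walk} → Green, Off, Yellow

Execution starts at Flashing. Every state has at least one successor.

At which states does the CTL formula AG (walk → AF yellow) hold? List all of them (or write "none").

{Flashing}

States satisfying walk → AF yellow: {Flashing}.
States satisfying AG (walk → AF yellow): {Flashing}.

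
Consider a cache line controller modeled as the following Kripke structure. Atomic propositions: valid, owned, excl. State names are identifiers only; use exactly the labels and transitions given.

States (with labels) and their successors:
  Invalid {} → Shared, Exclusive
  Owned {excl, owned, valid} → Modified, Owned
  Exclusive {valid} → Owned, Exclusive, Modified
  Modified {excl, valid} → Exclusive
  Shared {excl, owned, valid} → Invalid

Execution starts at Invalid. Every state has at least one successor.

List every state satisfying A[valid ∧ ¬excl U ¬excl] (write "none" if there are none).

{Invalid, Exclusive}

States satisfying valid ∧ ¬excl: {Exclusive}.
States satisfying ¬excl: {Invalid, Exclusive}.
States satisfying A[valid ∧ ¬excl U ¬excl]: {Invalid, Exclusive}.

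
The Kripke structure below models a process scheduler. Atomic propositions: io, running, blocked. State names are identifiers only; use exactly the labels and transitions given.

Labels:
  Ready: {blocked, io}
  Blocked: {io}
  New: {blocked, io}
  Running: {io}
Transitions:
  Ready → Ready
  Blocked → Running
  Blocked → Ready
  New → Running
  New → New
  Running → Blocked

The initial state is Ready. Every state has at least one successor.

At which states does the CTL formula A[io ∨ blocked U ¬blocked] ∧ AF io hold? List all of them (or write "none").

{Blocked, Running}

States satisfying io ∨ blocked: {Ready, Blocked, New, Running}.
States satisfying ¬blocked: {Blocked, Running}.
States satisfying A[io ∨ blocked U ¬blocked]: {Blocked, Running}.
States satisfying io: {Ready, Blocked, New, Running}.
States satisfying AF io: {Ready, Blocked, New, Running}.
States satisfying A[io ∨ blocked U ¬blocked] ∧ AF io: {Blocked, Running}.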